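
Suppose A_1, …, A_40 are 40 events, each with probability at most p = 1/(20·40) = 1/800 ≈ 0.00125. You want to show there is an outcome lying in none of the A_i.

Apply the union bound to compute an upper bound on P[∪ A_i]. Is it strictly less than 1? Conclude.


Union bound: P[∪_{i=1}^{40} A_i] ≤ Σ_i P[A_i] ≤ 40·p = 40·(1/800) = 1/20.
Numerically: 1/20 ≈ 0.05000.
Is 1/20 < 1? YES.
Since P[∪ A_i] ≤ 1/20 < 1, the complement has P[∩ A_i^c] ≥ 1 − 1/20 = 19/20 > 0, so some outcome avoids every A_i.

40·p = 1/20 ≈ 0.05000; existence CERTIFIED by the union bound.


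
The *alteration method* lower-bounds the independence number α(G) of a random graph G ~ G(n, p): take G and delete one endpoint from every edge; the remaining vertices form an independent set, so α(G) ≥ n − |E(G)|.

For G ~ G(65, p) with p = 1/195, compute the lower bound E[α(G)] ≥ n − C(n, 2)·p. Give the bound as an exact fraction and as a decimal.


E[|E(G)|] = C(65, 2)·p = 2080 · (1/195) = 32/3.
E[α(G)] ≥ n − E[|E(G)|] = 65 − 32/3 = 163/3.
Numerically: ≈ 54.333333.
(This is only a lower bound; the true E[α(G)] may be larger.)

E[α(G)] ≥ 163/3 ≈ 54.333333.


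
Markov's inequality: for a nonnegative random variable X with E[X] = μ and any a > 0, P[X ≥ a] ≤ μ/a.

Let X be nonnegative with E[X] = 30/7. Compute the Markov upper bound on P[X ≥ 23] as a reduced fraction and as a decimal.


μ = E[X] = 30/7, a = 23.
Markov: P[X ≥ 23] ≤ μ/a = (30/7)/23 = 30/161.
Numerically: ≈ 0.186.
(Since a = 23 > μ = 4.286, the bound 30/161 is < 1 and informative.)

P[X ≥ 23] ≤ 30/161 ≈ 0.186.


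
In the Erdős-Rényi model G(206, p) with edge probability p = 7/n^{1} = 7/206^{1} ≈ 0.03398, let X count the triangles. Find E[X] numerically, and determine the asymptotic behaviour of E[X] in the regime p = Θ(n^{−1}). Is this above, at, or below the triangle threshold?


Number of potential triangles: C(206, 3) = 1435820.
Each occurs with probability p³ ≈ (0.03398)³ ≈ 3.923670e-05.
By linearity: E[X] = C(206, 3)·p³ ≈ 1435820 · 3.923670e-05 ≈ 56.3368.
Here α = 1, so p = 7/n is exactly at the triangle threshold p ~ 1/n. Asymptotically E[X] → c³/6 = 7³/6 = 343/6 ≈ 57.1667, a bounded constant. In this regime the triangle count is asymptotically Poisson(c³/6).

E[X] ≈ 56.3368; in regime p = Θ(1/n^{1}) E[X] stays bounded (at the triangle threshold p ~ 1/n).


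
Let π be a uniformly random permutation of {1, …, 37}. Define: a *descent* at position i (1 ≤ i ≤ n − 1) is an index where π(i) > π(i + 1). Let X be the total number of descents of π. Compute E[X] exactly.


Write X = Σ X_I over i = 1, …, 36, with X_I the indicator of one descent.
There are 36 indicators.
For each fixed i, the pair (π(i), π(i+1)) is a uniformly random ordered pair of distinct values from {1, …, 37}; by symmetry P[π(i) > π(i+1)] = 1/2.
By linearity: E[X] = 36 · (1/2) = (37 − 1) · (1/2) = 18 ≈ 18.000.

E[X] = 18 = 18.000.


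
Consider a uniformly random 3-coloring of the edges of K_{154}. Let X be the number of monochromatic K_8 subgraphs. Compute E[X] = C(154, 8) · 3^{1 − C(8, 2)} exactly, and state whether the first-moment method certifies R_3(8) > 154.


E[X] = C(154, 8) · 3^{1 − 28} = 6521818990995 · 3^{−27} = 6521818990995/7625597484987.
As a reduced fraction: E[X] = 724646554555/847288609443 ≈ 0.855254.
Is E[X] < 1? YES.
Since E[X] < 1, there exists a 3-coloring of K_{154} with no monochromatic K_8; hence R_3(8) > 154.

E[X] = 724646554555/847288609443 ≈ 0.855254; E[X] < 1, so R_3(8) > 154.


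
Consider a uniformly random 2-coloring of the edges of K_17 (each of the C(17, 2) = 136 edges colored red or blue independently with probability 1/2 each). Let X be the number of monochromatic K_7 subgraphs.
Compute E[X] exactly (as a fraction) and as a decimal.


Let X = Σ_S X_S over the C(17, 7) = 19448 subsets S of size 7, where X_S = 1 if the K_7 on S is monochromatic.
For a fixed S, the K_7 on S has C(7, 2) = 21 edges. P[all 21 edges red] = (1/2)^21, and likewise for blue, so P[monochromatic] = 2·(1/2)^21 = 2^{1 − 21} = 1/1048576.
Summing: E[X] = C(17, 7) · 2^{1 − 21} = 19448 · 1/1048576 = 2431/131072.
Numerically: E[X] ≈ 0.018547.

E[X] = C(17,7)·2^(1−C(7,2)) = 2431/131072 ≈ 0.018547.


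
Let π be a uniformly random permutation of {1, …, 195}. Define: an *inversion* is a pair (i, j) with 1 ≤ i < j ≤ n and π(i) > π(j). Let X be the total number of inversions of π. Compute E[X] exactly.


Write X = Σ X_I over the C(195, 2) = 18915 pairs i < j, with X_I the indicator of one inversion.
There are 18915 indicators.
For each fixed pair i < j, the values π(i) and π(j) are two distinct elements of {1, …, 195} in uniformly random order; by symmetry P[π(i) > π(j)] = 1/2.
By linearity: E[X] = 18915 · (1/2) = C(195, 2) · (1/2) = 18915/2 = 18915/2 ≈ 9457.50000.

E[X] = 18915/2 = 9457.50000.


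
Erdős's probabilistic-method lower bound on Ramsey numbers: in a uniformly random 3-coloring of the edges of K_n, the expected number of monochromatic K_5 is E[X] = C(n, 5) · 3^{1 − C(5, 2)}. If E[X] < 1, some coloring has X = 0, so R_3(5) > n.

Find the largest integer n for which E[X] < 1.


We need C(n, 5) · 3^{1 − 10} < 1, i.e. C(n, 5) < 3^{10 − 1} = 19683.
Check values of n near the boundary:
  n = 17: C(17, 5) = 6188; 6188 < 19683? YES
  n = 18: C(18, 5) = 8568; 8568 < 19683? YES
  n = 19: C(19, 5) = 11628; 11628 < 19683? YES
  n = 20: C(20, 5) = 15504; 15504 < 19683? YES
  n = 21: C(21, 5) = 20349; 20349 < 19683? NO
  n = 22: C(22, 5) = 26334; 26334 < 19683? NO
The largest n with C(n, 5) < 19683 is n = 20 (where E[X] = 5168/6561 ≈ 0.7876848). Hence R_3(5) > 20, i.e. R_3(5) ≥ 21.

Largest n = 20; hence R_3(5) > 20.


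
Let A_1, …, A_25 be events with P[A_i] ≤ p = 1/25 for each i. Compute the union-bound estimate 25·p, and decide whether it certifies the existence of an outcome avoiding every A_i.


Union bound: P[∪_{i=1}^{25} A_i] ≤ Σ_i P[A_i] ≤ 25·p = 25·(1/25) = 1.
Numerically: 1 ≈ 1.000000.
Is 1 < 1? NO.
Since the bound 1 is ≥ 1, the union bound is uninformative here; it does NOT by itself certify existence.

25·p = 1 ≈ 1.000000; existence NOT certified by the union bound.


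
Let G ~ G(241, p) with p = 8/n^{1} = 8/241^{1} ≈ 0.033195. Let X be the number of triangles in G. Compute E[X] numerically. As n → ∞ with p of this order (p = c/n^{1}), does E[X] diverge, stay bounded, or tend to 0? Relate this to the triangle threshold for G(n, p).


Number of potential triangles: C(241, 3) = 2303960.
Each occurs with probability p³ ≈ (0.033195)³ ≈ 3.6577905e-05.
By linearity: E[X] = C(241, 3)·p³ ≈ 2303960 · 3.6577905e-05 ≈ 84.27403.
Here α = 1, so p = 8/n is exactly at the triangle threshold p ~ 1/n. Asymptotically E[X] → c³/6 = 8³/6 = 256/3 ≈ 85.33333, a bounded constant. In this regime the triangle count is asymptotically Poisson(c³/6).

E[X] ≈ 84.27403; in regime p = Θ(1/n^{1}) E[X] stays bounded (at the triangle threshold p ~ 1/n).


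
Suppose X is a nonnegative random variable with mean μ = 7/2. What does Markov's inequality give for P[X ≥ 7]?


μ = E[X] = 7/2, a = 7.
Markov: P[X ≥ 7] ≤ μ/a = (7/2)/7 = 1/2.
Numerically: ≈ 0.50000.
(Since a = 7 > μ = 3.50000, the bound 1/2 is < 1 and informative.)

P[X ≥ 7] ≤ 1/2 ≈ 0.50000.


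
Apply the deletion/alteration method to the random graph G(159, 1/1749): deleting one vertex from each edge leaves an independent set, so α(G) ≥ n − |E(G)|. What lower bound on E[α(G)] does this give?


E[|E(G)|] = C(159, 2)·p = 12561 · (1/1749) = 79/11.
E[α(G)] ≥ n − E[|E(G)|] = 159 − 79/11 = 1670/11.
Numerically: ≈ 151.818182.
(This is only a lower bound; the true E[α(G)] may be larger.)

E[α(G)] ≥ 1670/11 ≈ 151.818182.


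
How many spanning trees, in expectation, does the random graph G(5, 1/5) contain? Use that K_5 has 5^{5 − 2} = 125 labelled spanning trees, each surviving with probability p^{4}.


K_5 has 5^{5 − 2} = 125 labelled spanning trees.
For each such spanning tree H, let X_H = 1 if all 4 edges of H are present in G. Then P[X_H = 1] = p^{4} = (1/5)^{4} = 1/625.
Summing the indicators: E[X] = Σ_H E[X_H] = 125 · p^{4} = 125 · 1/625 = 1/5.
Numerically: E[X] ≈ 0.2.

E[X] = 125 · (1/5)^{4} = 1/5 ≈ 0.2.


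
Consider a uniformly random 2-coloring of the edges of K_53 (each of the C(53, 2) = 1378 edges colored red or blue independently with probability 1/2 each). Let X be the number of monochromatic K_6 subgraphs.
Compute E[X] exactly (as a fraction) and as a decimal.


Let X = Σ_S X_S over the C(53, 6) = 22957480 subsets S of size 6, where X_S = 1 if the K_6 on S is monochromatic.
For a fixed S, the K_6 on S has C(6, 2) = 15 edges. P[all 15 edges red] = (1/2)^15, and likewise for blue, so P[monochromatic] = 2·(1/2)^15 = 2^{1 − 15} = 1/16384.
By linearity: E[X] = C(53, 6) · 2^{1 − 15} = 22957480 · 1/16384 = 2869685/2048.
Numerically: E[X] ≈ 1401.213379.

E[X] = C(53,6)·2^(1−C(6,2)) = 2869685/2048 ≈ 1401.213379.


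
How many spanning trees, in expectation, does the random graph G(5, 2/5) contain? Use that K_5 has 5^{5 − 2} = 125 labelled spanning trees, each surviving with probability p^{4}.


K_5 has 5^{5 − 2} = 125 labelled spanning trees.
For each such spanning tree H, let X_H = 1 if all 4 edges of H are present in G. Then P[X_H = 1] = p^{4} = (2/5)^{4} = 16/625.
By linearity: E[X] = Σ_H E[X_H] = 125 · p^{4} = 125 · 16/625 = 16/5.
Numerically: E[X] ≈ 3.2.

E[X] = 125 · (2/5)^{4} = 16/5 ≈ 3.2.


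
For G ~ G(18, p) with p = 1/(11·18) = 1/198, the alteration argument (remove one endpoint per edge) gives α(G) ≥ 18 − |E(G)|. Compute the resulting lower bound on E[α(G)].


E[|E(G)|] = C(18, 2)·p = 153 · (1/198) = 17/22.
E[α(G)] ≥ n − E[|E(G)|] = 18 − 17/22 = 379/22.
Numerically: ≈ 17.2273.
(This is only a lower bound; the true E[α(G)] may be larger.)

E[α(G)] ≥ 379/22 ≈ 17.2273.


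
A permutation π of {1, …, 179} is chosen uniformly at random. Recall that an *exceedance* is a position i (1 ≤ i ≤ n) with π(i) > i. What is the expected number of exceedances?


Write X = Σ_{i=1}^{179} X_i, where X_i = 1_{π(i) > i}.
For each fixed i, π(i) is uniform over {1, …, 179} (marginal of a uniform permutation), so P[π(i) > i] = (n − i)/n. Summing: Σ_{i=1}^{179} (n − i)/n = (0 + 1 + … + 178)/179 = 179(179 − 1)/(2·179) = (179 − 1)/2.
Hence E[X] = Σ_{i=1}^{179} (179 − i)/179 = 89 ≈ 89.000.

E[X] = 89 = 89.000.


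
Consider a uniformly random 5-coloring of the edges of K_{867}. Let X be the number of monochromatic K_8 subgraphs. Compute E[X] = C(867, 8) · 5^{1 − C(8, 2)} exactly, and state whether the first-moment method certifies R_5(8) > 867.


E[X] = C(867, 8) · 5^{1 − 28} = 7665949963452117060 · 5^{−27} = 7665949963452117060/7450580596923828125.
As a reduced fraction: E[X] = 1533189992690423412/1490116119384765625 ≈ 1.02891.
Is E[X] < 1? NO.
Since E[X] ≥ 1, the first-moment bound is inconclusive at n = 867; it does NOT by itself certify R_5(8) > 867.

E[X] = 1533189992690423412/1490116119384765625 ≈ 1.02891; E[X] ≥ 1; first-moment method inconclusive here.


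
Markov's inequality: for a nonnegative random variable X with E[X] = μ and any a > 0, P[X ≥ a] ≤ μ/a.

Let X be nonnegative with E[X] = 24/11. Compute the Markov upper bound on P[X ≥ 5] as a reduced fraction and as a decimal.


μ = E[X] = 24/11, a = 5.
Markov: P[X ≥ 5] ≤ μ/a = (24/11)/5 = 24/55.
Numerically: ≈ 0.4364.
(Since a = 5 > μ = 2.1818, the bound 24/55 is < 1 and informative.)

P[X ≥ 5] ≤ 24/55 ≈ 0.4364.


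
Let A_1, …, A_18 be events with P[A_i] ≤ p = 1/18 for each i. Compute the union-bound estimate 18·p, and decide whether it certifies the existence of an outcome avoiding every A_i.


Union bound: P[∪_{i=1}^{18} A_i] ≤ Σ_i P[A_i] ≤ 18·p = 18·(1/18) = 1.
Numerically: 1 ≈ 1.0000000.
Is 1 < 1? NO.
Since the bound 1 is ≥ 1, the union bound is uninformative here; it does NOT by itself certify existence.

18·p = 1 ≈ 1.0000000; existence NOT certified by the union bound.


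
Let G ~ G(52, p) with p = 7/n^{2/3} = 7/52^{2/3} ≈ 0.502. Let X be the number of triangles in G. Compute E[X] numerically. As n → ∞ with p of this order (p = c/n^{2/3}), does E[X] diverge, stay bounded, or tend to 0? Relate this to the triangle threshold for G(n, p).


Number of potential triangles: C(52, 3) = 22100.
Each occurs with probability p³ ≈ (0.502)³ ≈ 1.26849e-01.
By linearity: E[X] = C(52, 3)·p³ ≈ 22100 · 1.26849e-01 ≈ 2803.365.
Since α = 2/3 < 1, p = c/n^{2/3} ≫ 1/n is above the triangle threshold p ~ 1/n. Asymptotically E[X] ~ (c³/6)·n^{3(1−α)} = (7³/6)·n^{1} → ∞; triangles are abundant w.h.p.

E[X] ≈ 2803.365; in regime p = Θ(1/n^{2/3}) E[X] diverges (above the triangle threshold p ~ 1/n).


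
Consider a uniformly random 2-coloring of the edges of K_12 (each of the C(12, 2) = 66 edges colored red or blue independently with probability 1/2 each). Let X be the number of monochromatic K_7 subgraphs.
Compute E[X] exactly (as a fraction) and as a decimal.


Let X = Σ_S X_S over the C(12, 7) = 792 subsets S of size 7, where X_S = 1 if the K_7 on S is monochromatic.
For a fixed S, the K_7 on S has C(7, 2) = 21 edges. P[all 21 edges red] = (1/2)^21, and likewise for blue, so P[monochromatic] = 2·(1/2)^21 = 2^{1 − 21} = 1/1048576.
Summing: E[X] = C(12, 7) · 2^{1 − 21} = 792 · 1/1048576 = 99/131072.
Numerically: E[X] ≈ 0.00076.

E[X] = C(12,7)·2^(1−C(7,2)) = 99/131072 ≈ 0.00076.


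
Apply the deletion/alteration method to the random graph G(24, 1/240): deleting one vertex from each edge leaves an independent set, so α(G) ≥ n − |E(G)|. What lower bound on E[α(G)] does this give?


E[|E(G)|] = C(24, 2)·p = 276 · (1/240) = 23/20.
E[α(G)] ≥ n − E[|E(G)|] = 24 − 23/20 = 457/20.
Numerically: ≈ 22.850000.
(This is only a lower bound; the true E[α(G)] may be larger.)

E[α(G)] ≥ 457/20 ≈ 22.850000.


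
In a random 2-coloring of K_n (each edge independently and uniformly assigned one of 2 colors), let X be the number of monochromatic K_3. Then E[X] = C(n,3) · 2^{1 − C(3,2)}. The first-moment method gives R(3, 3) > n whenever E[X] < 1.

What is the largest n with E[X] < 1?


We need C(n, 3) · 2^{1 − 3} < 1, i.e. C(n, 3) < 2^{3 − 1} = 4.
Check values of n near the boundary:
  n = 3: C(3, 3) = 1; 1 < 4? YES
  n = 4: C(4, 3) = 4; 4 < 4? NO
  n = 5: C(5, 3) = 10; 10 < 4? NO
  n = 6: C(6, 3) = 20; 20 < 4? NO
The largest n with C(n, 3) < 4 is n = 3 (where E[X] = 1/4 ≈ 0.25000). Hence R(3, 3) > 3, i.e. R(3, 3) ≥ 4.

Largest n = 3; hence R(3, 3) > 3.


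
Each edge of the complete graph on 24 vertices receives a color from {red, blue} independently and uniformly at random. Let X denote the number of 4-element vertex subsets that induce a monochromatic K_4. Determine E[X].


Let X = Σ_S X_S over the C(24, 4) = 10626 subsets S of size 4, where X_S = 1 if the K_4 on S is monochromatic.
For a fixed S, the K_4 on S has C(4, 2) = 6 edges. P[all 6 edges red] = (1/2)^6, and likewise for blue, so P[monochromatic] = 2·(1/2)^6 = 2^{1 − 6} = 1/32.
By linearity of expectation: E[X] = C(24, 4) · 2^{1 − 6} = 10626 · 1/32 = 5313/16.
Numerically: E[X] ≈ 332.06250.

E[X] = C(24,4)·2^(1−C(4,2)) = 5313/16 ≈ 332.06250.


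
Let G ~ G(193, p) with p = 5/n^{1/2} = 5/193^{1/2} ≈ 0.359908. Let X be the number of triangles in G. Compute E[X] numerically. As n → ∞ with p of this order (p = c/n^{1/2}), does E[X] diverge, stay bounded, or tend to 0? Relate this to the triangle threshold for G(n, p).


Number of potential triangles: C(193, 3) = 1179616.
Each occurs with probability p³ ≈ (0.359908)³ ≈ 4.66201911e-02.
By linearity: E[X] = C(193, 3)·p³ ≈ 1179616 · 4.66201911e-02 ≈ 54993.923357.
Since α = 1/2 < 1, p = c/n^{1/2} ≫ 1/n is above the triangle threshold p ~ 1/n. Asymptotically E[X] ~ (c³/6)·n^{3(1−α)} = (5³/6)·n^{1.5} → ∞; triangles are abundant w.h.p.

E[X] ≈ 54993.923357; in regime p = Θ(1/n^{1/2}) E[X] diverges (above the triangle threshold p ~ 1/n).


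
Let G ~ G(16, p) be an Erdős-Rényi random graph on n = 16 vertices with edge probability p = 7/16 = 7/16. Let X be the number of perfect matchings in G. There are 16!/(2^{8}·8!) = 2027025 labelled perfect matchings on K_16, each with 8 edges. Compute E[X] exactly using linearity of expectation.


K_16 has 16!/(2^{8}·8!) = 2027025 labelled perfect matchings.
For each such perfect matching H, let X_H = 1 if all 8 edges of H are present in G. Then P[X_H = 1] = p^{8} = (7/16)^{8} = 5764801/4294967296.
By linearity of expectation: E[X] = Σ_H E[X_H] = 2027025 · p^{8} = 2027025 · 5764801/4294967296 = 11685395747025/4294967296.
Numerically: E[X] ≈ 2721.

E[X] = 2027025 · (7/16)^{8} = 11685395747025/4294967296 ≈ 2721.


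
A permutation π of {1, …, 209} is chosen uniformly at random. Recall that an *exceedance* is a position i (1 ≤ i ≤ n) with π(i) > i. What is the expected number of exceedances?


Write X = Σ_{i=1}^{209} X_i, where X_i = 1_{π(i) > i}.
For each fixed i, π(i) is uniform over {1, …, 209} (marginal of a uniform permutation), so P[π(i) > i] = (n − i)/n. Summing: Σ_{i=1}^{209} (n − i)/n = (0 + 1 + … + 208)/209 = 209(209 − 1)/(2·209) = (209 − 1)/2.
Hence E[X] = Σ_{i=1}^{209} (209 − i)/209 = 104 ≈ 104.000000.

E[X] = 104 = 104.000000.


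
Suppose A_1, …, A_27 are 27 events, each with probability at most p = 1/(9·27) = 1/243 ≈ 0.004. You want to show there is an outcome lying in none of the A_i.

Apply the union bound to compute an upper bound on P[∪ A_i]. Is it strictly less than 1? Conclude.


Union bound: P[∪_{i=1}^{27} A_i] ≤ Σ_i P[A_i] ≤ 27·p = 27·(1/243) = 1/9.
Numerically: 1/9 ≈ 0.111.
Is 1/9 < 1? YES.
Since P[∪ A_i] ≤ 1/9 < 1, the complement has P[∩ A_i^c] ≥ 1 − 1/9 = 8/9 > 0, so some outcome avoids every A_i.

27·p = 1/9 ≈ 0.111; existence CERTIFIED by the union bound.


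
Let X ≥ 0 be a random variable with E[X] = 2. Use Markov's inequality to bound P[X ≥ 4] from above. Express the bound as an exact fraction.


μ = E[X] = 2, a = 4.
Markov: P[X ≥ 4] ≤ μ/a = (2)/4 = 1/2.
Numerically: ≈ 0.500.
(Since a = 4 > μ = 2.000, the bound 1/2 is < 1 and informative.)

P[X ≥ 4] ≤ 1/2 ≈ 0.500.


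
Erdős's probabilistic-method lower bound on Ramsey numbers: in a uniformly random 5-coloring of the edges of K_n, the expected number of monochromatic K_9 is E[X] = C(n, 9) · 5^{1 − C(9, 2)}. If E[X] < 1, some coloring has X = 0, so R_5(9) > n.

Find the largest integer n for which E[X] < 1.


We need C(n, 9) · 5^{1 − 36} < 1, i.e. C(n, 9) < 5^{36 − 1} = 2910383045673370361328125.
Check values of n near the boundary:
  n = 2167: C(2167, 9) = 2855899084841489792706810; 2855899084841489792706810 < 2910383045673370361328125? YES
  n = 2168: C(2168, 9) = 2867804175977929537095120; 2867804175977929537095120 < 2910383045673370361328125? YES
  n = 2169: C(2169, 9) = 2879753360044504243499683; 2879753360044504243499683 < 2910383045673370361328125? YES
  n = 2170: C(2170, 9) = 2891746779868845075610510; 2891746779868845075610510 < 2910383045673370361328125? YES
  n = 2171: C(2171, 9) = 2903784578674959601827205; 2903784578674959601827205 < 2910383045673370361328125? YES
  n = 2172: C(2172, 9) = 2915866900084148060642020; 2915866900084148060642020 < 2910383045673370361328125? NO
  n = 2173: C(2173, 9) = 2927993888115921319674265; 2927993888115921319674265 < 2910383045673370361328125? NO
The largest n with C(n, 9) < 2910383045673370361328125 is n = 2171 (where E[X] = 580756915734991920365441/582076609134674072265625 ≈ 0.99773). Hence R_5(9) > 2171, i.e. R_5(9) ≥ 2172.

Largest n = 2171; hence R_5(9) > 2171.


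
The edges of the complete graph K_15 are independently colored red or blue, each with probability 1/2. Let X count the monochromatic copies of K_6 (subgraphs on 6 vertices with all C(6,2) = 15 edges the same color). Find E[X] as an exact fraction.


Let X = Σ_S X_S over the C(15, 6) = 5005 subsets S of size 6, where X_S = 1 if the K_6 on S is monochromatic.
For a fixed S, the K_6 on S has C(6, 2) = 15 edges. P[all 15 edges red] = (1/2)^15, and likewise for blue, so P[monochromatic] = 2·(1/2)^15 = 2^{1 − 15} = 1/16384.
By linearity of expectation: E[X] = C(15, 6) · 2^{1 − 15} = 5005 · 1/16384 = 5005/16384.
Numerically: E[X] ≈ 0.3055.

E[X] = C(15,6)·2^(1−C(6,2)) = 5005/16384 ≈ 0.3055.


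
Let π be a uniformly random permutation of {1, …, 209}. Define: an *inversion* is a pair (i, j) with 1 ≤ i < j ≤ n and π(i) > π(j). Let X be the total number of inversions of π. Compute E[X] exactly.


Write X = Σ X_I over the C(209, 2) = 21736 pairs i < j, with X_I the indicator of one inversion.
There are 21736 indicators.
For each fixed pair i < j, the values π(i) and π(j) are two distinct elements of {1, …, 209} in uniformly random order; by symmetry P[π(i) > π(j)] = 1/2.
By linearity: E[X] = 21736 · (1/2) = C(209, 2) · (1/2) = 21736/2 = 10868 ≈ 10868.00000.

E[X] = 10868 = 10868.00000.


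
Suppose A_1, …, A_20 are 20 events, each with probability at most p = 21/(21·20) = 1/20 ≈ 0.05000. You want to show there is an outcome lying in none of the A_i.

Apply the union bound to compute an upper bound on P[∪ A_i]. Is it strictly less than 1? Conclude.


Union bound: P[∪_{i=1}^{20} A_i] ≤ Σ_i P[A_i] ≤ 20·p = 20·(1/20) = 1.
Numerically: 1 ≈ 1.00000.
Is 1 < 1? NO.
Since the bound 1 is ≥ 1, the union bound is uninformative here; it does NOT by itself certify existence.

20·p = 1 ≈ 1.00000; existence NOT certified by the union bound.


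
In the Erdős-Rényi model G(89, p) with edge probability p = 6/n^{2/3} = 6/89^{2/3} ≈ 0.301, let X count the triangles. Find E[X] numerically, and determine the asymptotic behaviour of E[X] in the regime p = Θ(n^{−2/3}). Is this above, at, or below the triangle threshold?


Number of potential triangles: C(89, 3) = 113564.
Each occurs with probability p³ ≈ (0.301)³ ≈ 2.72693e-02.
By linearity: E[X] = C(89, 3)·p³ ≈ 113564 · 2.72693e-02 ≈ 3096.809.
Since α = 2/3 < 1, p = c/n^{2/3} ≫ 1/n is above the triangle threshold p ~ 1/n. Asymptotically E[X] ~ (c³/6)·n^{3(1−α)} = (6³/6)·n^{1} → ∞; triangles are abundant w.h.p.

E[X] ≈ 3096.809; in regime p = Θ(1/n^{2/3}) E[X] diverges (above the triangle threshold p ~ 1/n).


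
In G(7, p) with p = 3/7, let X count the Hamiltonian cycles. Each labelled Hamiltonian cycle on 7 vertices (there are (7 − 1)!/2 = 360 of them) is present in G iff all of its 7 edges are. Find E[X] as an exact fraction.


K_7 has (7 − 1)!/2 = 360 labelled Hamiltonian cycles.
For each such Hamiltonian cycle H, let X_H = 1 if all 7 edges of H are present in G. Then P[X_H = 1] = p^{7} = (3/7)^{7} = 2187/823543.
By linearity: E[X] = Σ_H E[X_H] = 360 · p^{7} = 360 · 2187/823543 = 787320/823543.
Numerically: E[X] ≈ 0.956016.

E[X] = 360 · (3/7)^{7} = 787320/823543 ≈ 0.956016.


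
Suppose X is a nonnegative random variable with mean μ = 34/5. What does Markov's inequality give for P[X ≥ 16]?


μ = E[X] = 34/5, a = 16.
Markov: P[X ≥ 16] ≤ μ/a = (34/5)/16 = 17/40.
Numerically: ≈ 0.425000.
(Since a = 16 > μ = 6.800000, the bound 17/40 is < 1 and informative.)

P[X ≥ 16] ≤ 17/40 ≈ 0.425000.


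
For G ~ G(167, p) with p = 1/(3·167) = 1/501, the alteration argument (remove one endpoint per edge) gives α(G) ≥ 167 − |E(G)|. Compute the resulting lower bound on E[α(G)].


E[|E(G)|] = C(167, 2)·p = 13861 · (1/501) = 83/3.
E[α(G)] ≥ n − E[|E(G)|] = 167 − 83/3 = 418/3.
Numerically: ≈ 139.333.
(This is only a lower bound; the true E[α(G)] may be larger.)

E[α(G)] ≥ 418/3 ≈ 139.333.


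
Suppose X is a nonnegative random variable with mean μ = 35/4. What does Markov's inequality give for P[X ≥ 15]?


μ = E[X] = 35/4, a = 15.
Markov: P[X ≥ 15] ≤ μ/a = (35/4)/15 = 7/12.
Numerically: ≈ 0.58333.
(Since a = 15 > μ = 8.75000, the bound 7/12 is < 1 and informative.)

P[X ≥ 15] ≤ 7/12 ≈ 0.58333.


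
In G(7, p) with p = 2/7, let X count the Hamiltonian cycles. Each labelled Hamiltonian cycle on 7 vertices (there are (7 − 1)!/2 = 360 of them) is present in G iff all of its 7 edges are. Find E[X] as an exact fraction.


K_7 has (7 − 1)!/2 = 360 labelled Hamiltonian cycles.
For each such Hamiltonian cycle H, let X_H = 1 if all 7 edges of H are present in G. Then P[X_H = 1] = p^{7} = (2/7)^{7} = 128/823543.
By linearity of expectation: E[X] = Σ_H E[X_H] = 360 · p^{7} = 360 · 128/823543 = 46080/823543.
Numerically: E[X] ≈ 0.05595.

E[X] = 360 · (2/7)^{7} = 46080/823543 ≈ 0.05595.


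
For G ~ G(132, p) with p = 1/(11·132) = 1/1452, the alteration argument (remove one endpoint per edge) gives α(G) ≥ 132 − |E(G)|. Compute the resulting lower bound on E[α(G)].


E[|E(G)|] = C(132, 2)·p = 8646 · (1/1452) = 131/22.
E[α(G)] ≥ n − E[|E(G)|] = 132 − 131/22 = 2773/22.
Numerically: ≈ 126.04545.
(This is only a lower bound; the true E[α(G)] may be larger.)

E[α(G)] ≥ 2773/22 ≈ 126.04545.


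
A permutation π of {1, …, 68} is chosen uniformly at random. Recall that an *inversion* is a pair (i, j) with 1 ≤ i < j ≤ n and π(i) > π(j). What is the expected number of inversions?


Write X = Σ X_I over the C(68, 2) = 2278 pairs i < j, with X_I the indicator of one inversion.
There are 2278 indicators.
For each fixed pair i < j, the values π(i) and π(j) are two distinct elements of {1, …, 68} in uniformly random order; by symmetry P[π(i) > π(j)] = 1/2.
By linearity: E[X] = 2278 · (1/2) = C(68, 2) · (1/2) = 2278/2 = 1139 ≈ 1139.000.

E[X] = 1139 = 1139.000.


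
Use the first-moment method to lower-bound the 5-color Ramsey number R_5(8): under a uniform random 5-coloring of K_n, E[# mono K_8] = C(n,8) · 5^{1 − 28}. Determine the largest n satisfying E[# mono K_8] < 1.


We need C(n, 8) · 5^{1 − 28} < 1, i.e. C(n, 8) < 5^{28 − 1} = 7450580596923828125.
Check values of n near the boundary:
  n = 857: C(857, 8) = 6983854138365964575; 6983854138365964575 < 7450580596923828125? YES
  n = 858: C(858, 8) = 7049584530256467771; 7049584530256467771 < 7450580596923828125? YES
  n = 859: C(859, 8) = 7115855595170747139; 7115855595170747139 < 7450580596923828125? YES
  n = 860: C(860, 8) = 7182671140665308145; 7182671140665308145 < 7450580596923828125? YES
  n = 861: C(861, 8) = 7250034996615275865; 7250034996615275865 < 7450580596923828125? YES
  n = 862: C(862, 8) = 7317951015318931845; 7317951015318931845 < 7450580596923828125? YES
  n = 863: C(863, 8) = 7386423071602617757; 7386423071602617757 < 7450580596923828125? YES
  n = 864: C(864, 8) = 7455455062926006708; 7455455062926006708 < 7450580596923828125? NO
  n = 865: C(865, 8) = 7525050909487743060; 7525050909487743060 < 7450580596923828125? NO
  n = 866: C(866, 8) = 7595214554331451620; 7595214554331451620 < 7450580596923828125? NO
The largest n with C(n, 8) < 7450580596923828125 is n = 863 (where E[X] = 7386423071602617757/7450580596923828125 ≈ 0.9914). Hence R_5(8) > 863, i.e. R_5(8) ≥ 864.

Largest n = 863; hence R_5(8) > 863.


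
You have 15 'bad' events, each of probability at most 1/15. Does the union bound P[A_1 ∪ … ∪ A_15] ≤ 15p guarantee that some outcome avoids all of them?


Union bound: P[∪_{i=1}^{15} A_i] ≤ Σ_i P[A_i] ≤ 15·p = 15·(1/15) = 1.
Numerically: 1 ≈ 1.000000.
Is 1 < 1? NO.
Since the bound 1 is ≥ 1, the union bound is uninformative here; it does NOT by itself certify existence.

15·p = 1 ≈ 1.000000; existence NOT certified by the union bound.


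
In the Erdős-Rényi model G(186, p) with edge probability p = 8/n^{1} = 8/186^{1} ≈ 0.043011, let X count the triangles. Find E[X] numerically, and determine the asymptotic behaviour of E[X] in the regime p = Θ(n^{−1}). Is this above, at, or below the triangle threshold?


Number of potential triangles: C(186, 3) = 1055240.
Each occurs with probability p³ ≈ (0.043011)³ ≈ 7.9566660e-05.
By linearity: E[X] = C(186, 3)·p³ ≈ 1055240 · 7.9566660e-05 ≈ 83.96192.
Here α = 1, so p = 8/n is exactly at the triangle threshold p ~ 1/n. Asymptotically E[X] → c³/6 = 8³/6 = 256/3 ≈ 85.33333, a bounded constant. In this regime the triangle count is asymptotically Poisson(c³/6).

E[X] ≈ 83.96192; in regime p = Θ(1/n^{1}) E[X] stays bounded (at the triangle threshold p ~ 1/n).


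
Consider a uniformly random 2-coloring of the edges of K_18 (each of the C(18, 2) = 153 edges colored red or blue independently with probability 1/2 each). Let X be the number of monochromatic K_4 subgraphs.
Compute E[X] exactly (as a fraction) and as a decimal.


Let X = Σ_S X_S over the C(18, 4) = 3060 subsets S of size 4, where X_S = 1 if the K_4 on S is monochromatic.
For a fixed S, the K_4 on S has C(4, 2) = 6 edges. P[all 6 edges red] = (1/2)^6, and likewise for blue, so P[monochromatic] = 2·(1/2)^6 = 2^{1 − 6} = 1/32.
Summing: E[X] = C(18, 4) · 2^{1 − 6} = 3060 · 1/32 = 765/8.
Numerically: E[X] ≈ 95.62500.

E[X] = C(18,4)·2^(1−C(4,2)) = 765/8 ≈ 95.62500.


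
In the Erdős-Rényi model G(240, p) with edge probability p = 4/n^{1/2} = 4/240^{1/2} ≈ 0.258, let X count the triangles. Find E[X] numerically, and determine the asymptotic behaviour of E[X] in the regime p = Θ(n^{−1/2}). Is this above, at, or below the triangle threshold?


Number of potential triangles: C(240, 3) = 2275280.
Each occurs with probability p³ ≈ (0.258)³ ≈ 1.72133e-02.
By linearity: E[X] = C(240, 3)·p³ ≈ 2275280 · 1.72133e-02 ≈ 39164.985.
Since α = 1/2 < 1, p = c/n^{1/2} ≫ 1/n is above the triangle threshold p ~ 1/n. Asymptotically E[X] ~ (c³/6)·n^{3(1−α)} = (4³/6)·n^{1.5} → ∞; triangles are abundant w.h.p.

E[X] ≈ 39164.985; in regime p = Θ(1/n^{1/2}) E[X] diverges (above the triangle threshold p ~ 1/n).


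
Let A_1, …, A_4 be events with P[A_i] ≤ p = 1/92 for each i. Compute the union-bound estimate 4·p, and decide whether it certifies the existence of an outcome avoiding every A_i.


Union bound: P[∪_{i=1}^{4} A_i] ≤ Σ_i P[A_i] ≤ 4·p = 4·(1/92) = 1/23.
Numerically: 1/23 ≈ 0.0434783.
Is 1/23 < 1? YES.
Since P[∪ A_i] ≤ 1/23 < 1, the complement has P[∩ A_i^c] ≥ 1 − 1/23 = 22/23 > 0, so some outcome avoids every A_i.

4·p = 1/23 ≈ 0.0434783; existence CERTIFIED by the union bound.


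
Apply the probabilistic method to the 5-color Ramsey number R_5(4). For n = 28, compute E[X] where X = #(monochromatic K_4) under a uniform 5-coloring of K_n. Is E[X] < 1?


E[X] = C(28, 4) · 5^{1 − 6} = 20475 · 5^{−5} = 20475/3125.
As a reduced fraction: E[X] = 819/125 ≈ 6.55200.
Is E[X] < 1? NO.
Since E[X] ≥ 1, the first-moment bound is inconclusive at n = 28; it does NOT by itself certify R_5(4) > 28.

E[X] = 819/125 ≈ 6.55200; E[X] ≥ 1; first-moment method inconclusive here.


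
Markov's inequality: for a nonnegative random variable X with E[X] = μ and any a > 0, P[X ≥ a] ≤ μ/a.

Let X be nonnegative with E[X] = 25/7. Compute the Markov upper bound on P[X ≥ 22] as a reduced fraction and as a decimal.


μ = E[X] = 25/7, a = 22.
Markov: P[X ≥ 22] ≤ μ/a = (25/7)/22 = 25/154.
Numerically: ≈ 0.16234.
(Since a = 22 > μ = 3.57143, the bound 25/154 is < 1 and informative.)

P[X ≥ 22] ≤ 25/154 ≈ 0.16234.


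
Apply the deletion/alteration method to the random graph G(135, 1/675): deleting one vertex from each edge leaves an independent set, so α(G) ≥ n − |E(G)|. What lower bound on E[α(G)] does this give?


E[|E(G)|] = C(135, 2)·p = 9045 · (1/675) = 67/5.
E[α(G)] ≥ n − E[|E(G)|] = 135 − 67/5 = 608/5.
Numerically: ≈ 121.600.
(This is only a lower bound; the true E[α(G)] may be larger.)

E[α(G)] ≥ 608/5 ≈ 121.600.


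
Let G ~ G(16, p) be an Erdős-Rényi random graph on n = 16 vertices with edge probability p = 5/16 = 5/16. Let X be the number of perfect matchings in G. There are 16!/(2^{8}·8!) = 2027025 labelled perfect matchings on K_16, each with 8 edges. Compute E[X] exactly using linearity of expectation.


K_16 has 16!/(2^{8}·8!) = 2027025 labelled perfect matchings.
For each such perfect matching H, let X_H = 1 if all 8 edges of H are present in G. Then P[X_H = 1] = p^{8} = (5/16)^{8} = 390625/4294967296.
By linearity of expectation: E[X] = Σ_H E[X_H] = 2027025 · p^{8} = 2027025 · 390625/4294967296 = 791806640625/4294967296.
Numerically: E[X] ≈ 184.4.

E[X] = 2027025 · (5/16)^{8} = 791806640625/4294967296 ≈ 184.4.


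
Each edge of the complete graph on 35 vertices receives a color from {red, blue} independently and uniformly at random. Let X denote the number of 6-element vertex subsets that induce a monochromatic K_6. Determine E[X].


Let X = Σ_S X_S over the C(35, 6) = 1623160 subsets S of size 6, where X_S = 1 if the K_6 on S is monochromatic.
For a fixed S, the K_6 on S has C(6, 2) = 15 edges. P[all 15 edges red] = (1/2)^15, and likewise for blue, so P[monochromatic] = 2·(1/2)^15 = 2^{1 − 15} = 1/16384.
By linearity of expectation: E[X] = C(35, 6) · 2^{1 − 15} = 1623160 · 1/16384 = 202895/2048.
Numerically: E[X] ≈ 99.069824.

E[X] = C(35,6)·2^(1−C(6,2)) = 202895/2048 ≈ 99.069824.


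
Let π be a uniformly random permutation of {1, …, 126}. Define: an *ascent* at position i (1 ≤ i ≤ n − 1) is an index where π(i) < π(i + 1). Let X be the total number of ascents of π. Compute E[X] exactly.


Write X = Σ X_I over i = 1, …, 125, with X_I the indicator of one ascent.
There are 125 indicators.
For each fixed i, the pair (π(i), π(i+1)) is a uniformly random ordered pair of distinct values from {1, …, 126}; by symmetry P[π(i) < π(i+1)] = 1/2.
By linearity: E[X] = 125 · (1/2) = (126 − 1) · (1/2) = 125/2 ≈ 62.50000.

E[X] = 125/2 = 62.50000.


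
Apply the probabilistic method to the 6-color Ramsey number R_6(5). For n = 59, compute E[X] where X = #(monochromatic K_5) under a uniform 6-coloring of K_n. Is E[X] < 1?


E[X] = C(59, 5) · 6^{1 − 10} = 5006386 · 6^{−9} = 5006386/10077696.
As a reduced fraction: E[X] = 2503193/5038848 ≈ 0.49678.
Is E[X] < 1? YES.
Since E[X] < 1, there exists a 6-coloring of K_{59} with no monochromatic K_5; hence R_6(5) > 59.

E[X] = 2503193/5038848 ≈ 0.49678; E[X] < 1, so R_6(5) > 59.


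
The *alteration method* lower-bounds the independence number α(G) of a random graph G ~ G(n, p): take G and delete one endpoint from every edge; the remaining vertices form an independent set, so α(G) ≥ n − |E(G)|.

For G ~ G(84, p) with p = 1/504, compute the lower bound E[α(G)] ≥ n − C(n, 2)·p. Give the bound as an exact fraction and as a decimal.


E[|E(G)|] = C(84, 2)·p = 3486 · (1/504) = 83/12.
E[α(G)] ≥ n − E[|E(G)|] = 84 − 83/12 = 925/12.
Numerically: ≈ 77.0833.
(This is only a lower bound; the true E[α(G)] may be larger.)

E[α(G)] ≥ 925/12 ≈ 77.0833.


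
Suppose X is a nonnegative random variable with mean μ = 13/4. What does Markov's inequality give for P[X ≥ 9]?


μ = E[X] = 13/4, a = 9.
Markov: P[X ≥ 9] ≤ μ/a = (13/4)/9 = 13/36.
Numerically: ≈ 0.3611.
(Since a = 9 > μ = 3.2500, the bound 13/36 is < 1 and informative.)

P[X ≥ 9] ≤ 13/36 ≈ 0.3611.


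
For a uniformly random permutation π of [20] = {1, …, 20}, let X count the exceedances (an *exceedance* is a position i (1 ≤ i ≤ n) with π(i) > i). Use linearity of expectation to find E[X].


Write X = Σ_{i=1}^{20} X_i, where X_i = 1_{π(i) > i}.
For each fixed i, π(i) is uniform over {1, …, 20} (marginal of a uniform permutation), so P[π(i) > i] = (n − i)/n. Summing: Σ_{i=1}^{20} (n − i)/n = (0 + 1 + … + 19)/20 = 20(20 − 1)/(2·20) = (20 − 1)/2.
Hence E[X] = Σ_{i=1}^{20} (20 − i)/20 = 19/2 ≈ 9.50000.

E[X] = 19/2 = 9.50000.


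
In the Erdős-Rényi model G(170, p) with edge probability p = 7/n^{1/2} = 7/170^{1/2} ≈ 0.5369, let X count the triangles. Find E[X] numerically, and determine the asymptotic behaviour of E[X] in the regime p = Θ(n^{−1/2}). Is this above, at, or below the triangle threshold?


Number of potential triangles: C(170, 3) = 804440.
Each occurs with probability p³ ≈ (0.5369)³ ≈ 1.547465e-01.
By linearity: E[X] = C(170, 3)·p³ ≈ 804440 · 1.547465e-01 ≈ 124484.2466.
Since α = 1/2 < 1, p = c/n^{1/2} ≫ 1/n is above the triangle threshold p ~ 1/n. Asymptotically E[X] ~ (c³/6)·n^{3(1−α)} = (7³/6)·n^{1.5} → ∞; triangles are abundant w.h.p.

E[X] ≈ 124484.2466; in regime p = Θ(1/n^{1/2}) E[X] diverges (above the triangle threshold p ~ 1/n).


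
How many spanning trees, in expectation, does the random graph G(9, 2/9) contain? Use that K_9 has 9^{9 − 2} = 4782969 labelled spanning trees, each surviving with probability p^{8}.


K_9 has 9^{9 − 2} = 4782969 labelled spanning trees.
For each such spanning tree H, let X_H = 1 if all 8 edges of H are present in G. Then P[X_H = 1] = p^{8} = (2/9)^{8} = 256/43046721.
By linearity of expectation: E[X] = Σ_H E[X_H] = 4782969 · p^{8} = 4782969 · 256/43046721 = 256/9.
Numerically: E[X] ≈ 28.44.

E[X] = 4782969 · (2/9)^{8} = 256/9 ≈ 28.44.


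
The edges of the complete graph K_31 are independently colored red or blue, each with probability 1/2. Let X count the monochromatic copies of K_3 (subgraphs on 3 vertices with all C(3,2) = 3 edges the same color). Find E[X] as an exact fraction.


Let X = Σ_S X_S over the C(31, 3) = 4495 subsets S of size 3, where X_S = 1 if the K_3 on S is monochromatic.
For a fixed S, the K_3 on S has C(3, 2) = 3 edges. P[all 3 edges red] = (1/2)^3, and likewise for blue, so P[monochromatic] = 2·(1/2)^3 = 2^{1 − 3} = 1/4.
Summing: E[X] = C(31, 3) · 2^{1 − 3} = 4495 · 1/4 = 4495/4.
Numerically: E[X] ≈ 1123.75000.

E[X] = C(31,3)·2^(1−C(3,2)) = 4495/4 ≈ 1123.75000.


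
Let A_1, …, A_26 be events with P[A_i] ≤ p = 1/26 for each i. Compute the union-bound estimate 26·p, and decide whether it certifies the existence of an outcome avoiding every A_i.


Union bound: P[∪_{i=1}^{26} A_i] ≤ Σ_i P[A_i] ≤ 26·p = 26·(1/26) = 1.
Numerically: 1 ≈ 1.00000.
Is 1 < 1? NO.
Since the bound 1 is ≥ 1, the union bound is uninformative here; it does NOT by itself certify existence.

26·p = 1 ≈ 1.00000; existence NOT certified by the union bound.


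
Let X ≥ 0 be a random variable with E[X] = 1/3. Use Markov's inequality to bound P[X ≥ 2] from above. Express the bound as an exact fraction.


μ = E[X] = 1/3, a = 2.
Markov: P[X ≥ 2] ≤ μ/a = (1/3)/2 = 1/6.
Numerically: ≈ 0.1667.
(Since a = 2 > μ = 0.3333, the bound 1/6 is < 1 and informative.)

P[X ≥ 2] ≤ 1/6 ≈ 0.1667.


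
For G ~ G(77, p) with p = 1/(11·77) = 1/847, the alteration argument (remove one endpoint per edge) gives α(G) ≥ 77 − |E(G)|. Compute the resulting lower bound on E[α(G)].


E[|E(G)|] = C(77, 2)·p = 2926 · (1/847) = 38/11.
E[α(G)] ≥ n − E[|E(G)|] = 77 − 38/11 = 809/11.
Numerically: ≈ 73.5455.
(This is only a lower bound; the true E[α(G)] may be larger.)

E[α(G)] ≥ 809/11 ≈ 73.5455.


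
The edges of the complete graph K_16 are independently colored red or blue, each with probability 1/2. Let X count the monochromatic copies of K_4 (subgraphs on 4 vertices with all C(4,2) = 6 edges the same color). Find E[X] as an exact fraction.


Let X = Σ_S X_S over the C(16, 4) = 1820 subsets S of size 4, where X_S = 1 if the K_4 on S is monochromatic.
For a fixed S, the K_4 on S has C(4, 2) = 6 edges. P[all 6 edges red] = (1/2)^6, and likewise for blue, so P[monochromatic] = 2·(1/2)^6 = 2^{1 − 6} = 1/32.
Summing: E[X] = C(16, 4) · 2^{1 − 6} = 1820 · 1/32 = 455/8.
Numerically: E[X] ≈ 56.875.

E[X] = C(16,4)·2^(1−C(4,2)) = 455/8 ≈ 56.875.


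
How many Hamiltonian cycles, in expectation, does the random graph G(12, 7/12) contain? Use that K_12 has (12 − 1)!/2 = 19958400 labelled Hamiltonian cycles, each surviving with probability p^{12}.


K_12 has (12 − 1)!/2 = 19958400 labelled Hamiltonian cycles.
For each such Hamiltonian cycle H, let X_H = 1 if all 12 edges of H are present in G. Then P[X_H = 1] = p^{12} = (7/12)^{12} = 13841287201/8916100448256.
By linearity of expectation: E[X] = Σ_H E[X_H] = 19958400 · p^{12} = 19958400 · 13841287201/8916100448256 = 26644477861925/859963392.
Numerically: E[X] ≈ 3.098e+04.

E[X] = 19958400 · (7/12)^{12} = 26644477861925/859963392 ≈ 3.098e+04.
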